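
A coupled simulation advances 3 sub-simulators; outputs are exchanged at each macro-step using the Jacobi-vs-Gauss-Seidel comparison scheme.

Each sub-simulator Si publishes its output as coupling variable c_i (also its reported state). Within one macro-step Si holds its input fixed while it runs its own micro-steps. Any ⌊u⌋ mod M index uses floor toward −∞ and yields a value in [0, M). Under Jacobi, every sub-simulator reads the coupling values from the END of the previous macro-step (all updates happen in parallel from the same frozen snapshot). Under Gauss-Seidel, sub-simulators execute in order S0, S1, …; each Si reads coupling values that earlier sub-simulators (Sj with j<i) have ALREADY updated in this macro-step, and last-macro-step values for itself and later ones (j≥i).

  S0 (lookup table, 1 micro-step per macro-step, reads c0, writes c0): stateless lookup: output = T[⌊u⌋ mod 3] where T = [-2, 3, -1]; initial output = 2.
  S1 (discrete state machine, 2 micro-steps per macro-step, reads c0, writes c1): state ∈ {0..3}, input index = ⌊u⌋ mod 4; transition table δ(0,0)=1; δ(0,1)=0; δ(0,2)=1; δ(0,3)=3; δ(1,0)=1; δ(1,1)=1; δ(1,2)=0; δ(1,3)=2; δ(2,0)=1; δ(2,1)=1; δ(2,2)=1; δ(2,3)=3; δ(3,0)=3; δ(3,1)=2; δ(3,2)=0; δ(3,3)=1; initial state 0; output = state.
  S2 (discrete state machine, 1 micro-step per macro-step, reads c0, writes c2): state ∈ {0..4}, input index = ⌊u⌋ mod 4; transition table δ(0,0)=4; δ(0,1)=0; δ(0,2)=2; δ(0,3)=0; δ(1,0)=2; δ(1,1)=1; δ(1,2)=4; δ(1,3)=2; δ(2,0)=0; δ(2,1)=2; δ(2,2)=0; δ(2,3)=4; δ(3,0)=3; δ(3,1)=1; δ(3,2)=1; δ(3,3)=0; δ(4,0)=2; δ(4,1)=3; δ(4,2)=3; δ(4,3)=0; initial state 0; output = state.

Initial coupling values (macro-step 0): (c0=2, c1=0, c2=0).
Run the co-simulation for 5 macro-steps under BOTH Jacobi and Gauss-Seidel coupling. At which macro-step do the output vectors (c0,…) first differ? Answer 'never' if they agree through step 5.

[Jacobi] macro 1: S0 reads c0=2 → after 1×micro: -1; S1 reads c0=2 → after 2×micro: 0; S2 reads c0=2 → after 1×micro: 2 ⇒ (c0=-1, c1=0, c2=2)
[Jacobi] macro 2: S0 reads c0=-1 → after 1×micro: -1; S1 reads c0=-1 → after 2×micro: 1; S2 reads c0=-1 → after 1×micro: 4 ⇒ (c0=-1, c1=1, c2=4)
[Jacobi] macro 3: S0 reads c0=-1 → after 1×micro: -1; S1 reads c0=-1 → after 2×micro: 3; S2 reads c0=-1 → after 1×micro: 0 ⇒ (c0=-1, c1=3, c2=0)
[Jacobi] macro 4: S0 reads c0=-1 → after 1×micro: -1; S1 reads c0=-1 → after 2×micro: 2; S2 reads c0=-1 → after 1×micro: 0 ⇒ (c0=-1, c1=2, c2=0)
[Jacobi] macro 5: S0 reads c0=-1 → after 1×micro: -1; S1 reads c0=-1 → after 2×micro: 1; S2 reads c0=-1 → after 1×micro: 0 ⇒ (c0=-1, c1=1, c2=0)
[Gauss-Seidel] macro 1: S0 reads c0=2 → after 1×micro: -1; S1 reads c0=-1 → after 2×micro: 1; S2 reads c0=-1 → after 1×micro: 0 ⇒ (c0=-1, c1=1, c2=0)
[Gauss-Seidel] macro 2: S0 reads c0=-1 → after 1×micro: -1; S1 reads c0=-1 → after 2×micro: 3; S2 reads c0=-1 → after 1×micro: 0 ⇒ (c0=-1, c1=3, c2=0)
[Gauss-Seidel] macro 3: S0 reads c0=-1 → after 1×micro: -1; S1 reads c0=-1 → after 2×micro: 2; S2 reads c0=-1 → after 1×micro: 0 ⇒ (c0=-1, c1=2, c2=0)
[Gauss-Seidel] macro 4: S0 reads c0=-1 → after 1×micro: -1; S1 reads c0=-1 → after 2×micro: 1; S2 reads c0=-1 → after 1×micro: 0 ⇒ (c0=-1, c1=1, c2=0)
[Gauss-Seidel] macro 5: S0 reads c0=-1 → after 1×micro: -1; S1 reads c0=-1 → after 2×micro: 3; S2 reads c0=-1 → after 1×micro: 0 ⇒ (c0=-1, c1=3, c2=0)

first divergence at macro-step: 1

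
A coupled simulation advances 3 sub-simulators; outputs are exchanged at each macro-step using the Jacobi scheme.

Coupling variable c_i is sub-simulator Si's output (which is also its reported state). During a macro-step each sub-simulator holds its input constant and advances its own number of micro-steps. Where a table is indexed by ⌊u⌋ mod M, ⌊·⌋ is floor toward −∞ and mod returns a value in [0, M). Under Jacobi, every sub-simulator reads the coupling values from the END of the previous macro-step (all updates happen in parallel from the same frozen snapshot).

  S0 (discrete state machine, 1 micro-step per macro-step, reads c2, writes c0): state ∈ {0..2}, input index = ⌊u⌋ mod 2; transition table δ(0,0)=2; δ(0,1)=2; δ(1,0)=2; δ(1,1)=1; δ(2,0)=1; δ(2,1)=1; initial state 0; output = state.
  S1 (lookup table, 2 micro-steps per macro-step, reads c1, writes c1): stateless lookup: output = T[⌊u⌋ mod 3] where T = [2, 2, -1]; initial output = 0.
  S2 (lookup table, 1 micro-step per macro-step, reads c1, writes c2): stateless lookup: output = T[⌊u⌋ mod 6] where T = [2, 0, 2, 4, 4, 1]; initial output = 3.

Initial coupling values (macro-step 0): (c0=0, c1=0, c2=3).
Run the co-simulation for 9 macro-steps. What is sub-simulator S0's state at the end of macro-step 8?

S0 state at macro-step 8 = 1

macro 1: S0 reads c2=3 → after 1×micro: 2; S1 reads c1=0 → after 2×micro: 2; S2 reads c1=0 → after 1×micro: 2 ⇒ (c0=2, c1=2, c2=2)
macro 2: S0 reads c2=2 → after 1×micro: 1; S1 reads c1=2 → after 2×micro: -1; S2 reads c1=2 → after 1×micro: 2 ⇒ (c0=1, c1=-1, c2=2)
macro 3: S0 reads c2=2 → after 1×micro: 2; S1 reads c1=-1 → after 2×micro: -1; S2 reads c1=-1 → after 1×micro: 1 ⇒ (c0=2, c1=-1, c2=1)
macro 4: S0 reads c2=1 → after 1×micro: 1; S1 reads c1=-1 → after 2×micro: -1; S2 reads c1=-1 → after 1×micro: 1 ⇒ (c0=1, c1=-1, c2=1)
macro 5: S0 reads c2=1 → after 1×micro: 1; S1 reads c1=-1 → after 2×micro: -1; S2 reads c1=-1 → after 1×micro: 1 ⇒ (c0=1, c1=-1, c2=1)
macro 6: S0 reads c2=1 → after 1×micro: 1; S1 reads c1=-1 → after 2×micro: -1; S2 reads c1=-1 → after 1×micro: 1 ⇒ (c0=1, c1=-1, c2=1)
macro 7: S0 reads c2=1 → after 1×micro: 1; S1 reads c1=-1 → after 2×micro: -1; S2 reads c1=-1 → after 1×micro: 1 ⇒ (c0=1, c1=-1, c2=1)
macro 8: S0 reads c2=1 → after 1×micro: 1; S1 reads c1=-1 → after 2×micro: -1; S2 reads c1=-1 → after 1×micro: 1 ⇒ (c0=1, c1=-1, c2=1)
macro 9: S0 reads c2=1 → after 1×micro: 1; S1 reads c1=-1 → after 2×micro: -1; S2 reads c1=-1 → after 1×micro: 1 ⇒ (c0=1, c1=-1, c2=1)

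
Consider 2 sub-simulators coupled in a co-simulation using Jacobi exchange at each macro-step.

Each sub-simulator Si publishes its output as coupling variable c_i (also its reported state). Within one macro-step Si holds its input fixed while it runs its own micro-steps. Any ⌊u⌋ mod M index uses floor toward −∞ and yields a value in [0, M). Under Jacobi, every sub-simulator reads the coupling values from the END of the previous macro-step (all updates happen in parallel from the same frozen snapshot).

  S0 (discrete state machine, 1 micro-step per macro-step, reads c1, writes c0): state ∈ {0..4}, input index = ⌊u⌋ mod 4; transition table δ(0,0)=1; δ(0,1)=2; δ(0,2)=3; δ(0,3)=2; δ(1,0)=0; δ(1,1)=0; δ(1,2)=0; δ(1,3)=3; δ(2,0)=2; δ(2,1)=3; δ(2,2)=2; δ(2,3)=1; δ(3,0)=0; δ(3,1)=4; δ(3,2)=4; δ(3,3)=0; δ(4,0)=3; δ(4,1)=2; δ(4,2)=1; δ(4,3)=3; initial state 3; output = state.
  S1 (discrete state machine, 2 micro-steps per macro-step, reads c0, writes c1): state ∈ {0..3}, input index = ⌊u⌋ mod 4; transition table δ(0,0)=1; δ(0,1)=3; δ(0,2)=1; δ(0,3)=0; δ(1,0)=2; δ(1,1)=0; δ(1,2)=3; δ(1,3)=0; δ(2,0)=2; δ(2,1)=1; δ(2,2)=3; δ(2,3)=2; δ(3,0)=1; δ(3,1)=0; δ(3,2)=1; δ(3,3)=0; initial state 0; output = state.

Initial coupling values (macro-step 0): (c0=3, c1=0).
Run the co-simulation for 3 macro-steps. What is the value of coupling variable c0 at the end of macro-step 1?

macro 1: S0 reads c1=0 → after 1×micro: 0; S1 reads c0=3 → after 2×micro: 0 ⇒ (c0=0, c1=0)
macro 2: S0 reads c1=0 → after 1×micro: 1; S1 reads c0=0 → after 2×micro: 2 ⇒ (c0=1, c1=2)
macro 3: S0 reads c1=2 → after 1×micro: 0; S1 reads c0=1 → after 2×micro: 0 ⇒ (c0=0, c1=0)

c0 at macro-step 1 = 0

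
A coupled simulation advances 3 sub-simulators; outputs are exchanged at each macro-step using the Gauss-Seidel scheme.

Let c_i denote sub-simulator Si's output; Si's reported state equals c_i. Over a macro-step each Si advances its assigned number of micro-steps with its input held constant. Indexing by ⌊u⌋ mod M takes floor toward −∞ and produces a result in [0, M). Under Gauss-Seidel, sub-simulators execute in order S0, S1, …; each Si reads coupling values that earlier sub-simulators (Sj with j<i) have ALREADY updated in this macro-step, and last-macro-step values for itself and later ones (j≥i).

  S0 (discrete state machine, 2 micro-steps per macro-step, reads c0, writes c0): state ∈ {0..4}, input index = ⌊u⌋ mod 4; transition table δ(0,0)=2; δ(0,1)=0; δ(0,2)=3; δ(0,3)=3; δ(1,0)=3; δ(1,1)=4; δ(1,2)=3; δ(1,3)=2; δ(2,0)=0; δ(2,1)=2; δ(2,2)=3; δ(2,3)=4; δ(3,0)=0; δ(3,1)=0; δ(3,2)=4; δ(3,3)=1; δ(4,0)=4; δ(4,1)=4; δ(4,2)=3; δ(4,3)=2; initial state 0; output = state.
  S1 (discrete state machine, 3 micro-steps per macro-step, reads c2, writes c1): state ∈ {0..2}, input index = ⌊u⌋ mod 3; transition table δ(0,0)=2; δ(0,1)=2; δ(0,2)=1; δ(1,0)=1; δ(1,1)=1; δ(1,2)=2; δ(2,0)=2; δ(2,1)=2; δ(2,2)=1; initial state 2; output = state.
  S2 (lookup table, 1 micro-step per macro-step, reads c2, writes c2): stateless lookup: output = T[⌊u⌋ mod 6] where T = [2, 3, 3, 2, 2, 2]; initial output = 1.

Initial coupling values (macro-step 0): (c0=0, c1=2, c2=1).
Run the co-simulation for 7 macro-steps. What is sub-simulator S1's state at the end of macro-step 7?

S1 state at macro-step 7 = 1

macro 1: S0 reads c0=0 → after 2×micro: 0; S1 reads c2=1 → after 3×micro: 2; S2 reads c2=1 → after 1×micro: 3 ⇒ (c0=0, c1=2, c2=3)
macro 2: S0 reads c0=0 → after 2×micro: 0; S1 reads c2=3 → after 3×micro: 2; S2 reads c2=3 → after 1×micro: 2 ⇒ (c0=0, c1=2, c2=2)
macro 3: S0 reads c0=0 → after 2×micro: 0; S1 reads c2=2 → after 3×micro: 1; S2 reads c2=2 → after 1×micro: 3 ⇒ (c0=0, c1=1, c2=3)
macro 4: S0 reads c0=0 → after 2×micro: 0; S1 reads c2=3 → after 3×micro: 1; S2 reads c2=3 → after 1×micro: 2 ⇒ (c0=0, c1=1, c2=2)
macro 5: S0 reads c0=0 → after 2×micro: 0; S1 reads c2=2 → after 3×micro: 2; S2 reads c2=2 → after 1×micro: 3 ⇒ (c0=0, c1=2, c2=3)
macro 6: S0 reads c0=0 → after 2×micro: 0; S1 reads c2=3 → after 3×micro: 2; S2 reads c2=3 → after 1×micro: 2 ⇒ (c0=0, c1=2, c2=2)
macro 7: S0 reads c0=0 → after 2×micro: 0; S1 reads c2=2 → after 3×micro: 1; S2 reads c2=2 → after 1×micro: 3 ⇒ (c0=0, c1=1, c2=3)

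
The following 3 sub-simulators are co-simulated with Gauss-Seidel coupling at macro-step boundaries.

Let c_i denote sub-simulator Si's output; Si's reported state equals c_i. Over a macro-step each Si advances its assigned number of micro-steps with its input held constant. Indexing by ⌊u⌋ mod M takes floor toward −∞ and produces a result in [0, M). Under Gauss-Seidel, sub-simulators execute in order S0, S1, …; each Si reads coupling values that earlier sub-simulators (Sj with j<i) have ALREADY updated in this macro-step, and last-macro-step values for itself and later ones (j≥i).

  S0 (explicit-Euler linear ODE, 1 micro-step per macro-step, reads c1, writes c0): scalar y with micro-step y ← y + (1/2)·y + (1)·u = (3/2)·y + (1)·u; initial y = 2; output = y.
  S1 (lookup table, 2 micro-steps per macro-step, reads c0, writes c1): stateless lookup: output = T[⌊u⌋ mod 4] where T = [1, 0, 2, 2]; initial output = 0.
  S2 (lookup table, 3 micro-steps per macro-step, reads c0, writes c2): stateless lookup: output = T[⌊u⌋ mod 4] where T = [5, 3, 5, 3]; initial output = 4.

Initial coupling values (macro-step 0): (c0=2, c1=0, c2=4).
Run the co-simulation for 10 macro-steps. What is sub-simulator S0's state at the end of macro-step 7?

S0 state at macro-step 7 = 4719/64

macro 1: S0 reads c1=0 → after 1×micro: 3; S1 reads c0=3 → after 2×micro: 2; S2 reads c0=3 → after 3×micro: 3 ⇒ (c0=3, c1=2, c2=3)
macro 2: S0 reads c1=2 → after 1×micro: 13/2; S1 reads c0=13/2 → after 2×micro: 2; S2 reads c0=13/2 → after 3×micro: 5 ⇒ (c0=13/2, c1=2, c2=5)
macro 3: S0 reads c1=2 → after 1×micro: 47/4; S1 reads c0=47/4 → after 2×micro: 2; S2 reads c0=47/4 → after 3×micro: 3 ⇒ (c0=47/4, c1=2, c2=3)
macro 4: S0 reads c1=2 → after 1×micro: 157/8; S1 reads c0=157/8 → after 2×micro: 2; S2 reads c0=157/8 → after 3×micro: 3 ⇒ (c0=157/8, c1=2, c2=3)
macro 5: S0 reads c1=2 → after 1×micro: 503/16; S1 reads c0=503/16 → after 2×micro: 2; S2 reads c0=503/16 → after 3×micro: 3 ⇒ (c0=503/16, c1=2, c2=3)
macro 6: S0 reads c1=2 → after 1×micro: 1573/32; S1 reads c0=1573/32 → after 2×micro: 0; S2 reads c0=1573/32 → after 3×micro: 3 ⇒ (c0=1573/32, c1=0, c2=3)
macro 7: S0 reads c1=0 → after 1×micro: 4719/64; S1 reads c0=4719/64 → after 2×micro: 0; S2 reads c0=4719/64 → after 3×micro: 3 ⇒ (c0=4719/64, c1=0, c2=3)
macro 8: S0 reads c1=0 → after 1×micro: 14157/128; S1 reads c0=14157/128 → after 2×micro: 2; S2 reads c0=14157/128 → after 3×micro: 5 ⇒ (c0=14157/128, c1=2, c2=5)
macro 9: S0 reads c1=2 → after 1×micro: 42983/256; S1 reads c0=42983/256 → after 2×micro: 2; S2 reads c0=42983/256 → after 3×micro: 3 ⇒ (c0=42983/256, c1=2, c2=3)
macro 10: S0 reads c1=2 → after 1×micro: 129973/512; S1 reads c0=129973/512 → after 2×micro: 0; S2 reads c0=129973/512 → after 3×micro: 3 ⇒ (c0=129973/512, c1=0, c2=3)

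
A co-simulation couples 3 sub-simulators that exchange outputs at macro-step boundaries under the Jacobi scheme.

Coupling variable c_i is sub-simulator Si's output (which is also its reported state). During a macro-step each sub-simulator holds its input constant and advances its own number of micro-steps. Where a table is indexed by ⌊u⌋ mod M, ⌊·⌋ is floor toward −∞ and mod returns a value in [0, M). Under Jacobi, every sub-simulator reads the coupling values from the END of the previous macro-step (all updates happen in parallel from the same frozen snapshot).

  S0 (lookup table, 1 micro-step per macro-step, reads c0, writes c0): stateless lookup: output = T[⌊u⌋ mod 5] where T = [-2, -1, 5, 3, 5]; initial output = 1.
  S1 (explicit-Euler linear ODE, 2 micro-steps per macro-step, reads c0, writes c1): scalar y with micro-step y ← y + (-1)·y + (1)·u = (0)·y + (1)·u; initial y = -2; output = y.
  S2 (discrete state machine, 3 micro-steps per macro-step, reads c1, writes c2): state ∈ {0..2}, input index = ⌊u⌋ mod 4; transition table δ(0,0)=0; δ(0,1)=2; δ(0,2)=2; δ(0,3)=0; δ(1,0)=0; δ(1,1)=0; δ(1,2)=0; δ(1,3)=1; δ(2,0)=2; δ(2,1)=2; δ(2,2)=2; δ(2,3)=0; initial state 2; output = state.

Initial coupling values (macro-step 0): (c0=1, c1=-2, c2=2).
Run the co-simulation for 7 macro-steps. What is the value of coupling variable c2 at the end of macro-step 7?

macro 1: S0 reads c0=1 → after 1×micro: -1; S1 reads c0=1 → after 2×micro: 1; S2 reads c1=-2 → after 3×micro: 2 ⇒ (c0=-1, c1=1, c2=2)
macro 2: S0 reads c0=-1 → after 1×micro: 5; S1 reads c0=-1 → after 2×micro: -1; S2 reads c1=1 → after 3×micro: 2 ⇒ (c0=5, c1=-1, c2=2)
macro 3: S0 reads c0=5 → after 1×micro: -2; S1 reads c0=5 → after 2×micro: 5; S2 reads c1=-1 → after 3×micro: 0 ⇒ (c0=-2, c1=5, c2=0)
macro 4: S0 reads c0=-2 → after 1×micro: 3; S1 reads c0=-2 → after 2×micro: -2; S2 reads c1=5 → after 3×micro: 2 ⇒ (c0=3, c1=-2, c2=2)
macro 5: S0 reads c0=3 → after 1×micro: 3; S1 reads c0=3 → after 2×micro: 3; S2 reads c1=-2 → after 3×micro: 2 ⇒ (c0=3, c1=3, c2=2)
macro 6: S0 reads c0=3 → after 1×micro: 3; S1 reads c0=3 → after 2×micro: 3; S2 reads c1=3 → after 3×micro: 0 ⇒ (c0=3, c1=3, c2=0)
macro 7: S0 reads c0=3 → after 1×micro: 3; S1 reads c0=3 → after 2×micro: 3; S2 reads c1=3 → after 3×micro: 0 ⇒ (c0=3, c1=3, c2=0)

c2 at macro-step 7 = 0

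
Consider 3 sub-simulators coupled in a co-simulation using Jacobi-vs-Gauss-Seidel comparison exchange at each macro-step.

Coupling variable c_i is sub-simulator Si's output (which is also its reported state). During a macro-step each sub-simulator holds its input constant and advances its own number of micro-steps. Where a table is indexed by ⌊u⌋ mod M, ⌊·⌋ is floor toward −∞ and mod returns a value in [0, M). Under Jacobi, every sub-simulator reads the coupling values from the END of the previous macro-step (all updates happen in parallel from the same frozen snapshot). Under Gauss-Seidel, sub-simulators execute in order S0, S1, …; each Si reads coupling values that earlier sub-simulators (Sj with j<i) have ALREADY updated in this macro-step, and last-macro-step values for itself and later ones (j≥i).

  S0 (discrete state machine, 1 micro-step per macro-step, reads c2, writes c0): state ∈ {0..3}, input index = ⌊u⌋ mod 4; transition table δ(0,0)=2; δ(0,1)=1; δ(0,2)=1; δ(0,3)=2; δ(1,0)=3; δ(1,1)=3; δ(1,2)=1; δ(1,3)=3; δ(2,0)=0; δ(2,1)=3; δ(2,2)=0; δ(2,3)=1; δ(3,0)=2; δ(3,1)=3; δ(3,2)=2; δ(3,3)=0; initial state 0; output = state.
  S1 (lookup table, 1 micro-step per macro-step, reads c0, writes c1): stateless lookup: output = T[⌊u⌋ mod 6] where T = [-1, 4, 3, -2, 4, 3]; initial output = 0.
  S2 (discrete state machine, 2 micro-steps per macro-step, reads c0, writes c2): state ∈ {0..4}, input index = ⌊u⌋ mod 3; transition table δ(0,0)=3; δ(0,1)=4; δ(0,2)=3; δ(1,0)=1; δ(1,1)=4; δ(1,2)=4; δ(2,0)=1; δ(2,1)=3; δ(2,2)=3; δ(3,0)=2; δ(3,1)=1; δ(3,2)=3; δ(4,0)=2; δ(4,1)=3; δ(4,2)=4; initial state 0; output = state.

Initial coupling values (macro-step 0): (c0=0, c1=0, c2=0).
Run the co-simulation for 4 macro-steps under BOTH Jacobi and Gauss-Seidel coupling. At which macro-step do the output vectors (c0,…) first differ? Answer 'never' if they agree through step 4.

first divergence at macro-step: 1

[Jacobi] macro 1: S0 reads c2=0 → after 1×micro: 2; S1 reads c0=0 → after 1×micro: -1; S2 reads c0=0 → after 2×micro: 2 ⇒ (c0=2, c1=-1, c2=2)
[Jacobi] macro 2: S0 reads c2=2 → after 1×micro: 0; S1 reads c0=2 → after 1×micro: 3; S2 reads c0=2 → after 2×micro: 3 ⇒ (c0=0, c1=3, c2=3)
[Jacobi] macro 3: S0 reads c2=3 → after 1×micro: 2; S1 reads c0=0 → after 1×micro: -1; S2 reads c0=0 → after 2×micro: 1 ⇒ (c0=2, c1=-1, c2=1)
[Jacobi] macro 4: S0 reads c2=1 → after 1×micro: 3; S1 reads c0=2 → after 1×micro: 3; S2 reads c0=2 → after 2×micro: 4 ⇒ (c0=3, c1=3, c2=4)
[Gauss-Seidel] macro 1: S0 reads c2=0 → after 1×micro: 2; S1 reads c0=2 → after 1×micro: 3; S2 reads c0=2 → after 2×micro: 3 ⇒ (c0=2, c1=3, c2=3)
[Gauss-Seidel] macro 2: S0 reads c2=3 → after 1×micro: 1; S1 reads c0=1 → after 1×micro: 4; S2 reads c0=1 → after 2×micro: 4 ⇒ (c0=1, c1=4, c2=4)
[Gauss-Seidel] macro 3: S0 reads c2=4 → after 1×micro: 3; S1 reads c0=3 → after 1×micro: -2; S2 reads c0=3 → after 2×micro: 1 ⇒ (c0=3, c1=-2, c2=1)
[Gauss-Seidel] macro 4: S0 reads c2=1 → after 1×micro: 3; S1 reads c0=3 → after 1×micro: -2; S2 reads c0=3 → after 2×micro: 1 ⇒ (c0=3, c1=-2, c2=1)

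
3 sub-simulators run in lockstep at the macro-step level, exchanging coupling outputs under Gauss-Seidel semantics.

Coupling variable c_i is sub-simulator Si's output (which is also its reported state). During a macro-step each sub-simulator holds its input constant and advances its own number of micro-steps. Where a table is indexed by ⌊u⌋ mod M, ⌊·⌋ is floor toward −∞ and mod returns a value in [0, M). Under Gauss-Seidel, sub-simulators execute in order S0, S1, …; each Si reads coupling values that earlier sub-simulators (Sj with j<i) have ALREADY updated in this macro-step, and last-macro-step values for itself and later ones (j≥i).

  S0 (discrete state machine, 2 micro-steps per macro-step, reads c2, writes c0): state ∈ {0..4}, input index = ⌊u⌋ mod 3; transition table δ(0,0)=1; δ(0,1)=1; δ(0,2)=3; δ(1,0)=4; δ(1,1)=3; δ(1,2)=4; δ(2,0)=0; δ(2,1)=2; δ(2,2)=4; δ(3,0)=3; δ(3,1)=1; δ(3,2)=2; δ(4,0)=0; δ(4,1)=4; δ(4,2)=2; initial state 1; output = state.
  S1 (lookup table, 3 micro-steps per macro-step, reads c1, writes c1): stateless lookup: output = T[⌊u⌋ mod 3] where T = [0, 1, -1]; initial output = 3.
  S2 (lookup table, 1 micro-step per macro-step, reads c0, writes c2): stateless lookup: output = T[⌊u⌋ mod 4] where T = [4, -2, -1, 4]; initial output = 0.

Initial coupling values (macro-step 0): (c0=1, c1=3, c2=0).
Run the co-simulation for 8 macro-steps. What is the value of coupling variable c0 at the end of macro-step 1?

c0 at macro-step 1 = 0

macro 1: S0 reads c2=0 → after 2×micro: 0; S1 reads c1=3 → after 3×micro: 0; S2 reads c0=0 → after 1×micro: 4 ⇒ (c0=0, c1=0, c2=4)
macro 2: S0 reads c2=4 → after 2×micro: 3; S1 reads c1=0 → after 3×micro: 0; S2 reads c0=3 → after 1×micro: 4 ⇒ (c0=3, c1=0, c2=4)
macro 3: S0 reads c2=4 → after 2×micro: 3; S1 reads c1=0 → after 3×micro: 0; S2 reads c0=3 → after 1×micro: 4 ⇒ (c0=3, c1=0, c2=4)
macro 4: S0 reads c2=4 → after 2×micro: 3; S1 reads c1=0 → after 3×micro: 0; S2 reads c0=3 → after 1×micro: 4 ⇒ (c0=3, c1=0, c2=4)
macro 5: S0 reads c2=4 → after 2×micro: 3; S1 reads c1=0 → after 3×micro: 0; S2 reads c0=3 → after 1×micro: 4 ⇒ (c0=3, c1=0, c2=4)
macro 6: S0 reads c2=4 → after 2×micro: 3; S1 reads c1=0 → after 3×micro: 0; S2 reads c0=3 → after 1×micro: 4 ⇒ (c0=3, c1=0, c2=4)
macro 7: S0 reads c2=4 → after 2×micro: 3; S1 reads c1=0 → after 3×micro: 0; S2 reads c0=3 → after 1×micro: 4 ⇒ (c0=3, c1=0, c2=4)
macro 8: S0 reads c2=4 → after 2×micro: 3; S1 reads c1=0 → after 3×micro: 0; S2 reads c0=3 → after 1×micro: 4 ⇒ (c0=3, c1=0, c2=4)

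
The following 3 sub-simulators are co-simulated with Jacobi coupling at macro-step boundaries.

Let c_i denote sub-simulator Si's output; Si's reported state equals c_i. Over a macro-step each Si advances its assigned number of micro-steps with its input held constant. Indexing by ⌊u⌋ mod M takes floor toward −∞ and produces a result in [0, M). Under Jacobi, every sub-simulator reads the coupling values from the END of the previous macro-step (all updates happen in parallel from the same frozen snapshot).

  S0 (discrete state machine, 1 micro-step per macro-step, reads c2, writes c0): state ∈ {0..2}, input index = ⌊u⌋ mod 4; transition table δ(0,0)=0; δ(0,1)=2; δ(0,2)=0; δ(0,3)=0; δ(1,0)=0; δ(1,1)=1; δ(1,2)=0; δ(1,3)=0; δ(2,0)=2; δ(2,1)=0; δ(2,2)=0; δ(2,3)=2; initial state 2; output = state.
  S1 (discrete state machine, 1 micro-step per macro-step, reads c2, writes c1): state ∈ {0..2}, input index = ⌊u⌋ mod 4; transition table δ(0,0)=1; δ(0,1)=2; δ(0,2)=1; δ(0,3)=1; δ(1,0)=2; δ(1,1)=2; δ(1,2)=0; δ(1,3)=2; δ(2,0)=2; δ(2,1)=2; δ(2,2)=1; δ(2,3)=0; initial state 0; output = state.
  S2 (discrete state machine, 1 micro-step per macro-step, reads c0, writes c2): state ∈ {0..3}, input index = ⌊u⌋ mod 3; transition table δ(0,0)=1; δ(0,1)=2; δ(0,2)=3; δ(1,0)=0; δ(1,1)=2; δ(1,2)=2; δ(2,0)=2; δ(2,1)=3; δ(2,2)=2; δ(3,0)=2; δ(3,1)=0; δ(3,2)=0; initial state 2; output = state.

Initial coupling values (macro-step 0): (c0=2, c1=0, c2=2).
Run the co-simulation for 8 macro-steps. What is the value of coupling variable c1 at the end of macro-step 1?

macro 1: S0 reads c2=2 → after 1×micro: 0; S1 reads c2=2 → after 1×micro: 1; S2 reads c0=2 → after 1×micro: 2 ⇒ (c0=0, c1=1, c2=2)
macro 2: S0 reads c2=2 → after 1×micro: 0; S1 reads c2=2 → after 1×micro: 0; S2 reads c0=0 → after 1×micro: 2 ⇒ (c0=0, c1=0, c2=2)
macro 3: S0 reads c2=2 → after 1×micro: 0; S1 reads c2=2 → after 1×micro: 1; S2 reads c0=0 → after 1×micro: 2 ⇒ (c0=0, c1=1, c2=2)
macro 4: S0 reads c2=2 → after 1×micro: 0; S1 reads c2=2 → after 1×micro: 0; S2 reads c0=0 → after 1×micro: 2 ⇒ (c0=0, c1=0, c2=2)
macro 5: S0 reads c2=2 → after 1×micro: 0; S1 reads c2=2 → after 1×micro: 1; S2 reads c0=0 → after 1×micro: 2 ⇒ (c0=0, c1=1, c2=2)
macro 6: S0 reads c2=2 → after 1×micro: 0; S1 reads c2=2 → after 1×micro: 0; S2 reads c0=0 → after 1×micro: 2 ⇒ (c0=0, c1=0, c2=2)
macro 7: S0 reads c2=2 → after 1×micro: 0; S1 reads c2=2 → after 1×micro: 1; S2 reads c0=0 → after 1×micro: 2 ⇒ (c0=0, c1=1, c2=2)
macro 8: S0 reads c2=2 → after 1×micro: 0; S1 reads c2=2 → after 1×micro: 0; S2 reads c0=0 → after 1×micro: 2 ⇒ (c0=0, c1=0, c2=2)

c1 at macro-step 1 = 1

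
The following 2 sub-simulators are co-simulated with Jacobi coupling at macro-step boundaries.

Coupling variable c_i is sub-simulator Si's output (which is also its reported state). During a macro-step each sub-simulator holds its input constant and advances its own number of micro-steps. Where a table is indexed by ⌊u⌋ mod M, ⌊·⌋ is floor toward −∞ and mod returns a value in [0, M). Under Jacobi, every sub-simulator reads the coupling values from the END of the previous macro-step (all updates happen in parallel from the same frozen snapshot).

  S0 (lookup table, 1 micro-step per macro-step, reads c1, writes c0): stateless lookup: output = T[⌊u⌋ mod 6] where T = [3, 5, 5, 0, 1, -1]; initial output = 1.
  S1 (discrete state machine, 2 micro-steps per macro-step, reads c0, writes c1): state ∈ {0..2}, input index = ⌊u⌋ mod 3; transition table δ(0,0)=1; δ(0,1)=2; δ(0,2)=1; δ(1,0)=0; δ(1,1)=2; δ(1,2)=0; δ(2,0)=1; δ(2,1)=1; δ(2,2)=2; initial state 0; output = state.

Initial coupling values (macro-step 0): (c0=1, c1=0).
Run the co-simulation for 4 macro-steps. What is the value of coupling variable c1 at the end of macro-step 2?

macro 1: S0 reads c1=0 → after 1×micro: 3; S1 reads c0=1 → after 2×micro: 1 ⇒ (c0=3, c1=1)
macro 2: S0 reads c1=1 → after 1×micro: 5; S1 reads c0=3 → after 2×micro: 1 ⇒ (c0=5, c1=1)
macro 3: S0 reads c1=1 → after 1×micro: 5; S1 reads c0=5 → after 2×micro: 1 ⇒ (c0=5, c1=1)
macro 4: S0 reads c1=1 → after 1×micro: 5; S1 reads c0=5 → after 2×micro: 1 ⇒ (c0=5, c1=1)

c1 at macro-step 2 = 1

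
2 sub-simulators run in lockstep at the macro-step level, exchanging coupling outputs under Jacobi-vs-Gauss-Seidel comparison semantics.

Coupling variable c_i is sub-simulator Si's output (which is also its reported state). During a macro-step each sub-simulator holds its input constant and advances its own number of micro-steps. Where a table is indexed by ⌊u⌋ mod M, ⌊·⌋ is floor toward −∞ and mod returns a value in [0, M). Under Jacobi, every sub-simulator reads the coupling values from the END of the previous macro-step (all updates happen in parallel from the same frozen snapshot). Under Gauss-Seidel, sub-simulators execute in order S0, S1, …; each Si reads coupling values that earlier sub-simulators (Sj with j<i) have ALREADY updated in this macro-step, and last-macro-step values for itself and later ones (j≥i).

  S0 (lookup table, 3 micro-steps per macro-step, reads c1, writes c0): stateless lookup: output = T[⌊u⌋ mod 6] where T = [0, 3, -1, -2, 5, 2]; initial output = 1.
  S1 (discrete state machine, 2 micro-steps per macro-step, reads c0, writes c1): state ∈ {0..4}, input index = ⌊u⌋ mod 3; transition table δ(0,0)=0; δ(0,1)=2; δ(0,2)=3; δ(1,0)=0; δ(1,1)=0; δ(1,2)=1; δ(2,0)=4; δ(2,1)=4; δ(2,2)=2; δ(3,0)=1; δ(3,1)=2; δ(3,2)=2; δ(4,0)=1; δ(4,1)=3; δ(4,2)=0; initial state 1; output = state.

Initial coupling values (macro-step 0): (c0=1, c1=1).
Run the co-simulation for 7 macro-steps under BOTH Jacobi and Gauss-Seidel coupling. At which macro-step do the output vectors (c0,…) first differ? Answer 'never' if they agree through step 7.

[Jacobi] macro 1: S0 reads c1=1 → after 3×micro: 3; S1 reads c0=1 → after 2×micro: 2 ⇒ (c0=3, c1=2)
[Jacobi] macro 2: S0 reads c1=2 → after 3×micro: -1; S1 reads c0=3 → after 2×micro: 1 ⇒ (c0=-1, c1=1)
[Jacobi] macro 3: S0 reads c1=1 → after 3×micro: 3; S1 reads c0=-1 → after 2×micro: 1 ⇒ (c0=3, c1=1)
[Jacobi] macro 4: S0 reads c1=1 → after 3×micro: 3; S1 reads c0=3 → after 2×micro: 0 ⇒ (c0=3, c1=0)
[Jacobi] macro 5: S0 reads c1=0 → after 3×micro: 0; S1 reads c0=3 → after 2×micro: 0 ⇒ (c0=0, c1=0)
[Jacobi] macro 6: S0 reads c1=0 → after 3×micro: 0; S1 reads c0=0 → after 2×micro: 0 ⇒ (c0=0, c1=0)
[Jacobi] macro 7: S0 reads c1=0 → after 3×micro: 0; S1 reads c0=0 → after 2×micro: 0 ⇒ (c0=0, c1=0)
[Gauss-Seidel] macro 1: S0 reads c1=1 → after 3×micro: 3; S1 reads c0=3 → after 2×micro: 0 ⇒ (c0=3, c1=0)
[Gauss-Seidel] macro 2: S0 reads c1=0 → after 3×micro: 0; S1 reads c0=0 → after 2×micro: 0 ⇒ (c0=0, c1=0)
[Gauss-Seidel] macro 3: S0 reads c1=0 → after 3×micro: 0; S1 reads c0=0 → after 2×micro: 0 ⇒ (c0=0, c1=0)
[Gauss-Seidel] macro 4: S0 reads c1=0 → after 3×micro: 0; S1 reads c0=0 → after 2×micro: 0 ⇒ (c0=0, c1=0)
[Gauss-Seidel] macro 5: S0 reads c1=0 → after 3×micro: 0; S1 reads c0=0 → after 2×micro: 0 ⇒ (c0=0, c1=0)
[Gauss-Seidel] macro 6: S0 reads c1=0 → after 3×micro: 0; S1 reads c0=0 → after 2×micro: 0 ⇒ (c0=0, c1=0)
[Gauss-Seidel] macro 7: S0 reads c1=0 → after 3×micro: 0; S1 reads c0=0 → after 2×micro: 0 ⇒ (c0=0, c1=0)

first divergence at macro-step: 1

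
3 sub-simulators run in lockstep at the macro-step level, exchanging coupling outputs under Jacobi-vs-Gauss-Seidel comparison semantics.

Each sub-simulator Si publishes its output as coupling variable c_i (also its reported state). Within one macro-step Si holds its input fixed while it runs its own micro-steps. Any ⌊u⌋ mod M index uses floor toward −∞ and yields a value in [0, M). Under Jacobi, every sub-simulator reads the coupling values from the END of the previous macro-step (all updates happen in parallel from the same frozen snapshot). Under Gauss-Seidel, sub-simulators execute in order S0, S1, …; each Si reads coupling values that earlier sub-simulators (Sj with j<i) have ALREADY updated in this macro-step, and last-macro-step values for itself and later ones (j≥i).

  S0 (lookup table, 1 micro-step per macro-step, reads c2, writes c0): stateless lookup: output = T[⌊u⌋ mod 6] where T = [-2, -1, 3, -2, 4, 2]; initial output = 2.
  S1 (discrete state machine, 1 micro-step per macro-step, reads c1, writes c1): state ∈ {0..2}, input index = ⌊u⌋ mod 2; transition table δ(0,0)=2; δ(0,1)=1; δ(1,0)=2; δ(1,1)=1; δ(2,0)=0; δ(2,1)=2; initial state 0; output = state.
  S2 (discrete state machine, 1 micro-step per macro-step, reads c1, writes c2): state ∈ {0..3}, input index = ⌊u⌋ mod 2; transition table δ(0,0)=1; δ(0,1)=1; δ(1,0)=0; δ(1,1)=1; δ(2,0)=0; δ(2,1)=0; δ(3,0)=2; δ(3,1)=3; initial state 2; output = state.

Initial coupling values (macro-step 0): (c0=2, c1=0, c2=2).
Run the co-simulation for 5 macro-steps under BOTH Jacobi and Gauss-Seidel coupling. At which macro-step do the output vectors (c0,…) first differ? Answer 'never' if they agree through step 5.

first divergence at macro-step: never

[Jacobi] macro 1: S0 reads c2=2 → after 1×micro: 3; S1 reads c1=0 → after 1×micro: 2; S2 reads c1=0 → after 1×micro: 0 ⇒ (c0=3, c1=2, c2=0)
[Jacobi] macro 2: S0 reads c2=0 → after 1×micro: -2; S1 reads c1=2 → after 1×micro: 0; S2 reads c1=2 → after 1×micro: 1 ⇒ (c0=-2, c1=0, c2=1)
[Jacobi] macro 3: S0 reads c2=1 → after 1×micro: -1; S1 reads c1=0 → after 1×micro: 2; S2 reads c1=0 → after 1×micro: 0 ⇒ (c0=-1, c1=2, c2=0)
[Jacobi] macro 4: S0 reads c2=0 → after 1×micro: -2; S1 reads c1=2 → after 1×micro: 0; S2 reads c1=2 → after 1×micro: 1 ⇒ (c0=-2, c1=0, c2=1)
[Jacobi] macro 5: S0 reads c2=1 → after 1×micro: -1; S1 reads c1=0 → after 1×micro: 2; S2 reads c1=0 → after 1×micro: 0 ⇒ (c0=-1, c1=2, c2=0)
[Gauss-Seidel] macro 1: S0 reads c2=2 → after 1×micro: 3; S1 reads c1=0 → after 1×micro: 2; S2 reads c1=2 → after 1×micro: 0 ⇒ (c0=3, c1=2, c2=0)
[Gauss-Seidel] macro 2: S0 reads c2=0 → after 1×micro: -2; S1 reads c1=2 → after 1×micro: 0; S2 reads c1=0 → after 1×micro: 1 ⇒ (c0=-2, c1=0, c2=1)
[Gauss-Seidel] macro 3: S0 reads c2=1 → after 1×micro: -1; S1 reads c1=0 → after 1×micro: 2; S2 reads c1=2 → after 1×micro: 0 ⇒ (c0=-1, c1=2, c2=0)
[Gauss-Seidel] macro 4: S0 reads c2=0 → after 1×micro: -2; S1 reads c1=2 → after 1×micro: 0; S2 reads c1=0 → after 1×micro: 1 ⇒ (c0=-2, c1=0, c2=1)
[Gauss-Seidel] macro 5: S0 reads c2=1 → after 1×micro: -1; S1 reads c1=0 → after 1×micro: 2; S2 reads c1=2 → after 1×micro: 0 ⇒ (c0=-1, c1=2, c2=0)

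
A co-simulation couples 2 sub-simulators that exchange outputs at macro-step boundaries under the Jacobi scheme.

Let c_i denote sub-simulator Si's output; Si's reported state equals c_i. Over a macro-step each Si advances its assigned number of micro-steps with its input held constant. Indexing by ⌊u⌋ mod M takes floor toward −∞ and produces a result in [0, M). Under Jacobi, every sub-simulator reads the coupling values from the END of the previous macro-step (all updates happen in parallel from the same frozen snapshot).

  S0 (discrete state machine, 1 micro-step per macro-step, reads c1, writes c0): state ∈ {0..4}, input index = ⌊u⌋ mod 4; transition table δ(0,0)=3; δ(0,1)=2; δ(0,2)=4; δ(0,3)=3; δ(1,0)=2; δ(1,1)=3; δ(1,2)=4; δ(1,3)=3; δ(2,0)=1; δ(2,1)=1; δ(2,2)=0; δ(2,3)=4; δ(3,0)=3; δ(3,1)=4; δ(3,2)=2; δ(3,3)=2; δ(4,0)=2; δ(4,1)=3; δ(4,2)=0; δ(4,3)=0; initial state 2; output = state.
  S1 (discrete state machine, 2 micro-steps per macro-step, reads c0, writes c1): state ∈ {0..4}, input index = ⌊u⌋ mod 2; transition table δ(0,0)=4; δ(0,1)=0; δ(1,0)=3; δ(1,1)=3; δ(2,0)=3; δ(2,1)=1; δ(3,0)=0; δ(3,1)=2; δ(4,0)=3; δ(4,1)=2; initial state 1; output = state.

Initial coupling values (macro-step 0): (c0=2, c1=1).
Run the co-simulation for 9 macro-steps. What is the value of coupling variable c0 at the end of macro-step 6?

c0 at macro-step 6 = 0

macro 1: S0 reads c1=1 → after 1×micro: 1; S1 reads c0=2 → after 2×micro: 0 ⇒ (c0=1, c1=0)
macro 2: S0 reads c1=0 → after 1×micro: 2; S1 reads c0=1 → after 2×micro: 0 ⇒ (c0=2, c1=0)
macro 3: S0 reads c1=0 → after 1×micro: 1; S1 reads c0=2 → after 2×micro: 3 ⇒ (c0=1, c1=3)
macro 4: S0 reads c1=3 → after 1×micro: 3; S1 reads c0=1 → after 2×micro: 1 ⇒ (c0=3, c1=1)
macro 5: S0 reads c1=1 → after 1×micro: 4; S1 reads c0=3 → after 2×micro: 2 ⇒ (c0=4, c1=2)
macro 6: S0 reads c1=2 → after 1×micro: 0; S1 reads c0=4 → after 2×micro: 0 ⇒ (c0=0, c1=0)
macro 7: S0 reads c1=0 → after 1×micro: 3; S1 reads c0=0 → after 2×micro: 3 ⇒ (c0=3, c1=3)
macro 8: S0 reads c1=3 → after 1×micro: 2; S1 reads c0=3 → after 2×micro: 1 ⇒ (c0=2, c1=1)
macro 9: S0 reads c1=1 → after 1×micro: 1; S1 reads c0=2 → after 2×micro: 0 ⇒ (c0=1, c1=0)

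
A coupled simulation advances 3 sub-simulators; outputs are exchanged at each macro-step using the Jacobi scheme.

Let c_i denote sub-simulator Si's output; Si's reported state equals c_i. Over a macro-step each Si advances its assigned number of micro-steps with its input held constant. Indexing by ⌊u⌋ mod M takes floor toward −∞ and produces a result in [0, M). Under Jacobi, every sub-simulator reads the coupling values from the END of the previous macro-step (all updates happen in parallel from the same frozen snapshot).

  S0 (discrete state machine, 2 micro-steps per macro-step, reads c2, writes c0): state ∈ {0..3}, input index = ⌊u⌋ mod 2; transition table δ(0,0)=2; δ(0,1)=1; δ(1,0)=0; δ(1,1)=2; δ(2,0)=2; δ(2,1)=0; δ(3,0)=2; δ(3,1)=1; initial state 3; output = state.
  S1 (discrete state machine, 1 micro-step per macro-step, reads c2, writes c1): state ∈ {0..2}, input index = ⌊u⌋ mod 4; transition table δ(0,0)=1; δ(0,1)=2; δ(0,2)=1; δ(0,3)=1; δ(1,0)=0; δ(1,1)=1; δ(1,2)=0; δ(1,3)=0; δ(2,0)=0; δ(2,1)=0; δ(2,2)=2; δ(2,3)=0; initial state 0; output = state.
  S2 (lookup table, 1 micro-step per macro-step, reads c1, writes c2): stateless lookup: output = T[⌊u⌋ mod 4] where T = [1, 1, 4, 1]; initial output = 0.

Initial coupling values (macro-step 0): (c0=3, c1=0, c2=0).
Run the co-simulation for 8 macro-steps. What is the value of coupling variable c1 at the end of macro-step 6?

macro 1: S0 reads c2=0 → after 2×micro: 2; S1 reads c2=0 → after 1×micro: 1; S2 reads c1=0 → after 1×micro: 1 ⇒ (c0=2, c1=1, c2=1)
macro 2: S0 reads c2=1 → after 2×micro: 1; S1 reads c2=1 → after 1×micro: 1; S2 reads c1=1 → after 1×micro: 1 ⇒ (c0=1, c1=1, c2=1)
macro 3: S0 reads c2=1 → after 2×micro: 0; S1 reads c2=1 → after 1×micro: 1; S2 reads c1=1 → after 1×micro: 1 ⇒ (c0=0, c1=1, c2=1)
macro 4: S0 reads c2=1 → after 2×micro: 2; S1 reads c2=1 → after 1×micro: 1; S2 reads c1=1 → after 1×micro: 1 ⇒ (c0=2, c1=1, c2=1)
macro 5: S0 reads c2=1 → after 2×micro: 1; S1 reads c2=1 → after 1×micro: 1; S2 reads c1=1 → after 1×micro: 1 ⇒ (c0=1, c1=1, c2=1)
macro 6: S0 reads c2=1 → after 2×micro: 0; S1 reads c2=1 → after 1×micro: 1; S2 reads c1=1 → after 1×micro: 1 ⇒ (c0=0, c1=1, c2=1)
macro 7: S0 reads c2=1 → after 2×micro: 2; S1 reads c2=1 → after 1×micro: 1; S2 reads c1=1 → after 1×micro: 1 ⇒ (c0=2, c1=1, c2=1)
macro 8: S0 reads c2=1 → after 2×micro: 1; S1 reads c2=1 → after 1×micro: 1; S2 reads c1=1 → after 1×micro: 1 ⇒ (c0=1, c1=1, c2=1)

c1 at macro-step 6 = 1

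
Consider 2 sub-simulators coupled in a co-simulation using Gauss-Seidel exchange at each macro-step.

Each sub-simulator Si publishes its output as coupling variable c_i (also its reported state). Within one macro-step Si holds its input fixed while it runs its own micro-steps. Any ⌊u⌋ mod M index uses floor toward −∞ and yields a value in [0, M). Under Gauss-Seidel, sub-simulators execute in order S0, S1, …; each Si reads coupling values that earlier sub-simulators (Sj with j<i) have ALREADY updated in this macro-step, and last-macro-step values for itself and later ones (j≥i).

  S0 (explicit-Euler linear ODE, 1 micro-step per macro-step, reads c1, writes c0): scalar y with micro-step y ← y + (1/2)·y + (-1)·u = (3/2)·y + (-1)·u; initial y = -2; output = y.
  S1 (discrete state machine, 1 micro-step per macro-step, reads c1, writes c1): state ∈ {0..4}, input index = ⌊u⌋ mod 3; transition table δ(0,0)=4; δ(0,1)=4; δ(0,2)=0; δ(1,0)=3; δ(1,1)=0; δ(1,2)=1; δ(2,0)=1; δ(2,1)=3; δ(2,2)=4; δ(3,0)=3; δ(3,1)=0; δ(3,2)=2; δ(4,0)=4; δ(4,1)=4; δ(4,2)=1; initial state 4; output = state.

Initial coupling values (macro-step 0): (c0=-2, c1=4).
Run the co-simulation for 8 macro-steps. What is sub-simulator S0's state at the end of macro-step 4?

S0 state at macro-step 4 = -341/8

macro 1: S0 reads c1=4 → after 1×micro: -7; S1 reads c1=4 → after 1×micro: 4 ⇒ (c0=-7, c1=4)
macro 2: S0 reads c1=4 → after 1×micro: -29/2; S1 reads c1=4 → after 1×micro: 4 ⇒ (c0=-29/2, c1=4)
macro 3: S0 reads c1=4 → after 1×micro: -103/4; S1 reads c1=4 → after 1×micro: 4 ⇒ (c0=-103/4, c1=4)
macro 4: S0 reads c1=4 → after 1×micro: -341/8; S1 reads c1=4 → after 1×micro: 4 ⇒ (c0=-341/8, c1=4)
macro 5: S0 reads c1=4 → after 1×micro: -1087/16; S1 reads c1=4 → after 1×micro: 4 ⇒ (c0=-1087/16, c1=4)
macro 6: S0 reads c1=4 → after 1×micro: -3389/32; S1 reads c1=4 → after 1×micro: 4 ⇒ (c0=-3389/32, c1=4)
macro 7: S0 reads c1=4 → after 1×micro: -10423/64; S1 reads c1=4 → after 1×micro: 4 ⇒ (c0=-10423/64, c1=4)
macro 8: S0 reads c1=4 → after 1×micro: -31781/128; S1 reads c1=4 → after 1×micro: 4 ⇒ (c0=-31781/128, c1=4)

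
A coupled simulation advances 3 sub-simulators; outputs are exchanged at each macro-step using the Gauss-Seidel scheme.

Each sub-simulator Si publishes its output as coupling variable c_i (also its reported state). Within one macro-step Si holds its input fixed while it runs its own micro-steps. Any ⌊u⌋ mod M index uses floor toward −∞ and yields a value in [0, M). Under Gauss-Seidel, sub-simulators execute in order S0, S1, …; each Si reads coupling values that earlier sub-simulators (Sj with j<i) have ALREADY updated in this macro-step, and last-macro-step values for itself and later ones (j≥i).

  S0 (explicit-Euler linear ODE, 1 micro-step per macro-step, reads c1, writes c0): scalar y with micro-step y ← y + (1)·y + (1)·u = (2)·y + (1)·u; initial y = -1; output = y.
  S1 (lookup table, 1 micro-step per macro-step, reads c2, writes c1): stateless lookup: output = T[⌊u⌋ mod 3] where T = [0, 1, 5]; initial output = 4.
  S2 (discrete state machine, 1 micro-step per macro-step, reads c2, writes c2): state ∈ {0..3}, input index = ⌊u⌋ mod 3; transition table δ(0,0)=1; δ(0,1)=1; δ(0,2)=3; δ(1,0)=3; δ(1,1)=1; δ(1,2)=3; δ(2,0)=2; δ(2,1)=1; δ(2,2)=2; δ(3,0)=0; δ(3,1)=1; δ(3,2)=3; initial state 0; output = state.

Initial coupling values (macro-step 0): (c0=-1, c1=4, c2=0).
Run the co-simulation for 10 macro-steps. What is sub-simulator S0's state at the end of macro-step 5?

macro 1: S0 reads c1=4 → after 1×micro: 2; S1 reads c2=0 → after 1×micro: 0; S2 reads c2=0 → after 1×micro: 1 ⇒ (c0=2, c1=0, c2=1)
macro 2: S0 reads c1=0 → after 1×micro: 4; S1 reads c2=1 → after 1×micro: 1; S2 reads c2=1 → after 1×micro: 1 ⇒ (c0=4, c1=1, c2=1)
macro 3: S0 reads c1=1 → after 1×micro: 9; S1 reads c2=1 → after 1×micro: 1; S2 reads c2=1 → after 1×micro: 1 ⇒ (c0=9, c1=1, c2=1)
macro 4: S0 reads c1=1 → after 1×micro: 19; S1 reads c2=1 → after 1×micro: 1; S2 reads c2=1 → after 1×micro: 1 ⇒ (c0=19, c1=1, c2=1)
macro 5: S0 reads c1=1 → after 1×micro: 39; S1 reads c2=1 → after 1×micro: 1; S2 reads c2=1 → after 1×micro: 1 ⇒ (c0=39, c1=1, c2=1)
macro 6: S0 reads c1=1 → after 1×micro: 79; S1 reads c2=1 → after 1×micro: 1; S2 reads c2=1 → after 1×micro: 1 ⇒ (c0=79, c1=1, c2=1)
macro 7: S0 reads c1=1 → after 1×micro: 159; S1 reads c2=1 → after 1×micro: 1; S2 reads c2=1 → after 1×micro: 1 ⇒ (c0=159, c1=1, c2=1)
macro 8: S0 reads c1=1 → after 1×micro: 319; S1 reads c2=1 → after 1×micro: 1; S2 reads c2=1 → after 1×micro: 1 ⇒ (c0=319, c1=1, c2=1)
macro 9: S0 reads c1=1 → after 1×micro: 639; S1 reads c2=1 → after 1×micro: 1; S2 reads c2=1 → after 1×micro: 1 ⇒ (c0=639, c1=1, c2=1)
macro 10: S0 reads c1=1 → after 1×micro: 1279; S1 reads c2=1 → after 1×micro: 1; S2 reads c2=1 → after 1×micro: 1 ⇒ (c0=1279, c1=1, c2=1)

S0 state at macro-step 5 = 39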